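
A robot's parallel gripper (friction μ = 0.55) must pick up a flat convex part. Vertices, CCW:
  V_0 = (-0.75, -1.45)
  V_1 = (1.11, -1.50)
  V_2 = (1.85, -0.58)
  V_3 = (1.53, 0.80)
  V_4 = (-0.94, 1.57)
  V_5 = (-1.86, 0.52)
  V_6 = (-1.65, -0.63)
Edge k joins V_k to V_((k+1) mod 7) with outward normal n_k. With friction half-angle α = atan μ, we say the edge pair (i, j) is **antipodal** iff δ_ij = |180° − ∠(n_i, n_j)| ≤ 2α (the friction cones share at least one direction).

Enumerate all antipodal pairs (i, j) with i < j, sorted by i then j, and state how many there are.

α = atan 0.55 = 28.81°;  2α = 57.62°
n_0 = (-0.0269, -0.9996)
n_1 = (+0.7792, -0.6268)
n_2 = (+0.9742, +0.2259)
n_3 = (+0.2976, +0.9547)
n_4 = (-0.7521, +0.6590)
n_5 = (-0.9837, -0.1796)
n_6 = (-0.6735, -0.7392)
  (0,1): δ = 127.27°  ·
  (0,2): δ = 75.40°  ·
  (0,3): δ = 15.77°  ✓
  (0,4): δ = 50.32°  ✓
  (0,5): δ = 101.89°  ·
  (0,6): δ = 139.20°  ·
  (1,2): δ = 128.13°  ·
  (1,3): δ = 68.50°  ·
  (1,4): δ = 2.41°  ✓
  (1,5): δ = 49.16°  ✓
  (1,6): δ = 86.47°  ·
  (2,3): δ = 120.37°  ·
  (2,4): δ = 54.28°  ✓
  (2,5): δ = 2.71°  ✓
  (2,6): δ = 34.61°  ✓
  (3,4): δ = 113.91°  ·
  (3,5): δ = 62.34°  ·
  (3,6): δ = 25.02°  ✓
  (4,5): δ = 128.43°  ·
  (4,6): δ = 91.11°  ·
  (5,6): δ = 142.69°  ·
antipodal pairs: 8

count = 8; pairs: (0,3), (0,4), (1,4), (1,5), (2,4), (2,5), (2,6), (3,6)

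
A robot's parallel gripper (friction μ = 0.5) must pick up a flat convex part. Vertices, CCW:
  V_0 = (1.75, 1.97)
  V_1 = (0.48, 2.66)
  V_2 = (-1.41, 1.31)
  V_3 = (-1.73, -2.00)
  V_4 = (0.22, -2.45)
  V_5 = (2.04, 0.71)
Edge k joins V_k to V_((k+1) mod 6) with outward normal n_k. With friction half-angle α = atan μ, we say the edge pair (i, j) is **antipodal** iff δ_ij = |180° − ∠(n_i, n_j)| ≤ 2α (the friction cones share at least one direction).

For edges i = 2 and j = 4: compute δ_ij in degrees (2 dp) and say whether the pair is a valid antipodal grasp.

α = atan 0.5 = 26.57°;  2α = 53.13°
edge 2: e_2 = (-0.32, -3.31);  n_2 = (-0.9954, +0.0962)
edge 4: e_4 = (+1.82, +3.16);  n_4 = (+0.8666, -0.4991)
∠(n_2, n_4) = 155.58°
δ = |180° − 155.58°| = 24.42°
24.42° ≤ 2α = 53.13°  →  valid

δ = 24.42°, valid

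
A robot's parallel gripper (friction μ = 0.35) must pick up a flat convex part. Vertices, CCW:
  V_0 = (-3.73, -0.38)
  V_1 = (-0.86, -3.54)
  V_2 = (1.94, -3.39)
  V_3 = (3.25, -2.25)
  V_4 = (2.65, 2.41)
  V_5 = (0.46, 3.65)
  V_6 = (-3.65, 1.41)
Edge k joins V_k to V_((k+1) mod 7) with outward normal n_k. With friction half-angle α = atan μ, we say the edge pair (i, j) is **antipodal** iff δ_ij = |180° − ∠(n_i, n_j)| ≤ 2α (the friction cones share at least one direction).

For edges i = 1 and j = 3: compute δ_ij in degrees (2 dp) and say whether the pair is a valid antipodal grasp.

δ = 85.73°, invalid

α = atan 0.35 = 19.29°;  2α = 38.58°
edge 1: e_1 = (+2.80, +0.15);  n_1 = (+0.0535, -0.9986)
edge 3: e_3 = (-0.60, +4.66);  n_3 = (+0.9918, +0.1277)
∠(n_1, n_3) = 94.27°
δ = |180° − 94.27°| = 85.73°
85.73° > 2α = 38.58°  →  invalid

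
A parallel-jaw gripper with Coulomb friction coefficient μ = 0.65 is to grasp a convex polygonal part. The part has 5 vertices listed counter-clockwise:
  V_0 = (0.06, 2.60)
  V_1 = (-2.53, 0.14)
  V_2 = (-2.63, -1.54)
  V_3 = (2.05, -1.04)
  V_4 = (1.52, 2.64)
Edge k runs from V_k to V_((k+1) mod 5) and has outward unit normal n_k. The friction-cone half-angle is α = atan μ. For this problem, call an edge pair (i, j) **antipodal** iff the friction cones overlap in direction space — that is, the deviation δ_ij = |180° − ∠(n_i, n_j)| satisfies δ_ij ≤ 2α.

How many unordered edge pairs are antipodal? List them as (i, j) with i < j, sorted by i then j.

count = 4; pairs: (0,2), (0,3), (1,3), (2,4)

α = atan 0.65 = 33.02°;  2α = 66.05°
n_0 = (-0.6887, +0.7251)
n_1 = (-0.9982, +0.0594)
n_2 = (+0.1062, -0.9943)
n_3 = (+0.9898, +0.1426)
n_4 = (-0.0274, +0.9996)
  (0,1): δ = 136.93°  ·
  (0,2): δ = 37.43°  ✓
  (0,3): δ = 54.67°  ✓
  (0,4): δ = 138.04°  ·
  (1,2): δ = 80.50°  ·
  (1,3): δ = 11.60°  ✓
  (1,4): δ = 94.98°  ·
  (2,3): δ = 87.90°  ·
  (2,4): δ = 4.53°  ✓
  (3,4): δ = 96.63°  ·
antipodal pairs: 4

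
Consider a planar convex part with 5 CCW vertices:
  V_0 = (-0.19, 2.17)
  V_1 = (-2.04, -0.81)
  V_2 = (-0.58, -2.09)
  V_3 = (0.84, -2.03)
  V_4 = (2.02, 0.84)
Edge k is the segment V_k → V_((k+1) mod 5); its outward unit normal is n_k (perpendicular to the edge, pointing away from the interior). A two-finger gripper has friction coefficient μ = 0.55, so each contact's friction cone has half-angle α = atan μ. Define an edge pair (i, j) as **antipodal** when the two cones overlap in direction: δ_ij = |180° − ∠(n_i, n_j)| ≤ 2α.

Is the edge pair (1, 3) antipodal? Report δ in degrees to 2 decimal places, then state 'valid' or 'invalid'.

α = atan 0.55 = 28.81°;  2α = 57.62°
edge 1: e_1 = (+1.46, -1.28);  n_1 = (-0.6592, -0.7519)
edge 3: e_3 = (+1.18, +2.87);  n_3 = (+0.9249, -0.3803)
∠(n_1, n_3) = 108.89°
δ = |180° − 108.89°| = 71.11°
71.11° > 2α = 57.62°  →  invalid

δ = 71.11°, invalid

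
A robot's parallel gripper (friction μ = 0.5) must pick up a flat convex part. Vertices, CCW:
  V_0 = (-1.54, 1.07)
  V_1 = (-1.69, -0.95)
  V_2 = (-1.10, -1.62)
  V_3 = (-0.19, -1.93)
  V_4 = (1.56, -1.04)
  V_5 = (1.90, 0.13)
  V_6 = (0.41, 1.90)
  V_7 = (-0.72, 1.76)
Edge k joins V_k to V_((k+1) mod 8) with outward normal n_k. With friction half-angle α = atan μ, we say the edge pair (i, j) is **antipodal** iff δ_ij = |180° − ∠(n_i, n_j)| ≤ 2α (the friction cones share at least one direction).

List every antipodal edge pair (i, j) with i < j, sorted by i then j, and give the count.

count = 8; pairs: (0,4), (0,5), (1,5), (2,5), (2,6), (3,6), (3,7), (4,7)

α = atan 0.5 = 26.57°;  2α = 53.13°
n_0 = (-0.9973, +0.0741)
n_1 = (-0.7505, -0.6609)
n_2 = (-0.3225, -0.9466)
n_3 = (+0.4533, -0.8914)
n_4 = (+0.9603, -0.2791)
n_5 = (+0.7650, +0.6440)
n_6 = (-0.1230, +0.9924)
n_7 = (-0.6438, +0.7652)
  (0,1): δ = 134.39°  ·
  (0,2): δ = 104.57°  ·
  (0,3): δ = 58.80°  ·
  (0,4): δ = 11.96°  ✓
  (0,5): δ = 44.34°  ✓
  (0,6): δ = 101.31°  ·
  (0,7): δ = 134.33°  ·
  (1,2): δ = 150.18°  ·
  (1,3): δ = 104.41°  ·
  (1,4): δ = 57.57°  ·
  (1,5): δ = 1.28°  ✓
  (1,6): δ = 55.70°  ·
  (1,7): δ = 88.71°  ·
  (2,3): δ = 134.23°  ·
  (2,4): δ = 87.39°  ·
  (2,5): δ = 31.10°  ✓
  (2,6): δ = 25.87°  ✓
  (2,7): δ = 58.89°  ·
  (3,4): δ = 133.16°  ·
  (3,5): δ = 76.87°  ·
  (3,6): δ = 19.89°  ✓
  (3,7): δ = 13.12°  ✓
  (4,5): δ = 123.71°  ·
  (4,6): δ = 66.73°  ·
  (4,7): δ = 33.72°  ✓
  (5,6): δ = 123.03°  ·
  (5,7): δ = 90.01°  ·
  (6,7): δ = 146.98°  ·
antipodal pairs: 8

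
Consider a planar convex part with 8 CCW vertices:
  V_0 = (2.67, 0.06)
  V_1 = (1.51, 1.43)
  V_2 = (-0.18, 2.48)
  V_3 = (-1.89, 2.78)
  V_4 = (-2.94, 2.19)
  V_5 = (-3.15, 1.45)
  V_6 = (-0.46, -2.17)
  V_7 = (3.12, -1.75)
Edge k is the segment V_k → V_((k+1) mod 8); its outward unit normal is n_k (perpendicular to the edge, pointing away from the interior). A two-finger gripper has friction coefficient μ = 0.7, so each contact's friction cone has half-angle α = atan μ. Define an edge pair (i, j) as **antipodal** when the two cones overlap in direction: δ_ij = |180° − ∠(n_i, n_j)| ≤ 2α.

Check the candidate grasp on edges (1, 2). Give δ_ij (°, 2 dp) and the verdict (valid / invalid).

α = atan 0.7 = 34.99°;  2α = 69.98°
edge 1: e_1 = (-1.69, +1.05);  n_1 = (+0.5277, +0.8494)
edge 2: e_2 = (-1.71, +0.30);  n_2 = (+0.1728, +0.9850)
∠(n_1, n_2) = 21.90°
δ = |180° − 21.90°| = 158.10°
158.10° > 2α = 69.98°  →  invalid

δ = 158.10°, invalid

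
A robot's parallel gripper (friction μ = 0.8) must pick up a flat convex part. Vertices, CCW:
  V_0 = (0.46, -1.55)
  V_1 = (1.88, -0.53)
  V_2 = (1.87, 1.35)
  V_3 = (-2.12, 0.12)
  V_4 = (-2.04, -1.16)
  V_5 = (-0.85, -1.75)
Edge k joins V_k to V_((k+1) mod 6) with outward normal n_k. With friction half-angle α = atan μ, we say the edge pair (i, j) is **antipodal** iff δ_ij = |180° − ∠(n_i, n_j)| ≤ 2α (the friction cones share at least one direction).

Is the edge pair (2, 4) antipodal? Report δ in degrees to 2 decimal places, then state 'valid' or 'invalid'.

δ = 43.51°, valid

α = atan 0.8 = 38.66°;  2α = 77.32°
edge 2: e_2 = (-3.99, -1.23);  n_2 = (-0.2946, +0.9556)
edge 4: e_4 = (+1.19, -0.59);  n_4 = (-0.4442, -0.8959)
∠(n_2, n_4) = 136.49°
δ = |180° − 136.49°| = 43.51°
43.51° ≤ 2α = 77.32°  →  valid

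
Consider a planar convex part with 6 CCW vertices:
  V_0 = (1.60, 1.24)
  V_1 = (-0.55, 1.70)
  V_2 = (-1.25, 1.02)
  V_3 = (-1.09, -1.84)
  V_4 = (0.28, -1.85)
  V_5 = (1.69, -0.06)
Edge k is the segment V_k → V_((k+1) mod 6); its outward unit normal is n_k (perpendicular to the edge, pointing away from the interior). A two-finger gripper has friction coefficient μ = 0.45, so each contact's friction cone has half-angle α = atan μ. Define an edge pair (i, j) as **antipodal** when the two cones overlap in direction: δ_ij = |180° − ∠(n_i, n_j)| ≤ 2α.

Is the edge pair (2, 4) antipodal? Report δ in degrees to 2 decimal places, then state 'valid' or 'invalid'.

δ = 41.43°, valid

α = atan 0.45 = 24.23°;  2α = 48.46°
edge 2: e_2 = (+0.16, -2.86);  n_2 = (-0.9984, -0.0559)
edge 4: e_4 = (+1.41, +1.79);  n_4 = (+0.7856, -0.6188)
∠(n_2, n_4) = 138.57°
δ = |180° − 138.57°| = 41.43°
41.43° ≤ 2α = 48.46°  →  valid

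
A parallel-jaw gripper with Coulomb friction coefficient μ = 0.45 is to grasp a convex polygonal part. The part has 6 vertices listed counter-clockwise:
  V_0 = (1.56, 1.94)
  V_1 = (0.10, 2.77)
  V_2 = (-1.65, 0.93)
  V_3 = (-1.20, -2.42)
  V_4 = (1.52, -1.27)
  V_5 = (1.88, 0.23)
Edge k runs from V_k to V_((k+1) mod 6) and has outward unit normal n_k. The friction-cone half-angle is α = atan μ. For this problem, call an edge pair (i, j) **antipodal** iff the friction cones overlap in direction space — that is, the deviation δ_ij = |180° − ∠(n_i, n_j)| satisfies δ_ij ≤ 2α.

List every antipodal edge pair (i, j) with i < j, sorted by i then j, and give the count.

count = 4; pairs: (1,3), (1,4), (2,4), (2,5)

α = atan 0.45 = 24.23°;  2α = 48.46°
n_0 = (+0.4942, +0.8693)
n_1 = (-0.7246, +0.6892)
n_2 = (-0.9911, -0.1331)
n_3 = (+0.3894, -0.9211)
n_4 = (+0.9724, -0.2334)
n_5 = (+0.9829, +0.1839)
  (0,1): δ = 103.95°  ·
  (0,2): δ = 52.73°  ·
  (0,3): δ = 52.54°  ·
  (0,4): δ = 106.12°  ·
  (0,5): δ = 130.22°  ·
  (1,2): δ = 128.79°  ·
  (1,3): δ = 23.52°  ✓
  (1,4): δ = 30.07°  ✓
  (1,5): δ = 54.16°  ·
  (2,3): δ = 74.73°  ·
  (2,4): δ = 21.15°  ✓
  (2,5): δ = 2.95°  ✓
  (3,4): δ = 126.41°  ·
  (3,5): δ = 102.32°  ·
  (4,5): δ = 155.90°  ·
antipodal pairs: 4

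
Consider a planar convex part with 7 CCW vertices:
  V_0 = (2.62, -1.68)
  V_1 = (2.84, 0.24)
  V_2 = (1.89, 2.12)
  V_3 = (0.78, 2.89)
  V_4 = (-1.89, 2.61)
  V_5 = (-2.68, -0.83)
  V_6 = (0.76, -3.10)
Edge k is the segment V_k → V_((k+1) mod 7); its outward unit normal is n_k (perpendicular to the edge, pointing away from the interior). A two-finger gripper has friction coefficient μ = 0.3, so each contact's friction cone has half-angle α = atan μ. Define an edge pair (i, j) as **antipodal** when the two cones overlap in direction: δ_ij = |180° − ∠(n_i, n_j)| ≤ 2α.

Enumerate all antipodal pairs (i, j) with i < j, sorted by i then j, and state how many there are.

α = atan 0.3 = 16.70°;  2α = 33.40°
n_0 = (+0.9935, -0.1138)
n_1 = (+0.8925, +0.4510)
n_2 = (+0.5700, +0.8217)
n_3 = (-0.1043, +0.9945)
n_4 = (-0.9746, +0.2238)
n_5 = (-0.5508, -0.8347)
n_6 = (+0.6068, -0.7948)
  (0,1): δ = 146.66°  ·
  (0,2): δ = 118.21°  ·
  (0,3): δ = 77.48°  ·
  (0,4): δ = 6.40°  ✓
  (0,5): δ = 63.12°  ·
  (0,6): δ = 133.90°  ·
  (1,2): δ = 151.56°  ·
  (1,3): δ = 110.82°  ·
  (1,4): δ = 39.74°  ·
  (1,5): δ = 29.77°  ✓
  (1,6): δ = 100.55°  ·
  (2,3): δ = 139.26°  ·
  (2,4): δ = 68.18°  ·
  (2,5): δ = 1.33°  ✓
  (2,6): δ = 72.11°  ·
  (3,4): δ = 108.92°  ·
  (3,5): δ = 39.41°  ·
  (3,6): δ = 31.37°  ✓
  (4,5): δ = 110.49°  ·
  (4,6): δ = 39.71°  ·
  (5,6): δ = 109.22°  ·
antipodal pairs: 4

count = 4; pairs: (0,4), (1,5), (2,5), (3,6)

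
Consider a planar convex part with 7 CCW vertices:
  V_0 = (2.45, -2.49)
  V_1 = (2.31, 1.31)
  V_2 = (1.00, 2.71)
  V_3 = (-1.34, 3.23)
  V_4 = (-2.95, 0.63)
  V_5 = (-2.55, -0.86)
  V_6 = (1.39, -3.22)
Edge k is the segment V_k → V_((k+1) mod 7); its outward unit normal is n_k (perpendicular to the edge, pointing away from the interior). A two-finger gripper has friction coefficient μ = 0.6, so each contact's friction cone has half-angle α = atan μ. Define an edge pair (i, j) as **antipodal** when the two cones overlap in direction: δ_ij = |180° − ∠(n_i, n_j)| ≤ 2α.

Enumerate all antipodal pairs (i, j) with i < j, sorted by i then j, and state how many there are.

α = atan 0.6 = 30.96°;  2α = 61.93°
n_0 = (+0.9993, +0.0368)
n_1 = (+0.7302, +0.6832)
n_2 = (+0.2169, +0.9762)
n_3 = (-0.8502, +0.5265)
n_4 = (-0.9658, -0.2593)
n_5 = (-0.5139, -0.8579)
n_6 = (+0.5672, -0.8236)
  (0,1): δ = 139.01°  ·
  (0,2): δ = 104.64°  ·
  (0,3): δ = 33.88°  ✓
  (0,4): δ = 12.92°  ✓
  (0,5): δ = 56.97°  ✓
  (0,6): δ = 122.44°  ·
  (1,2): δ = 145.63°  ·
  (1,3): δ = 74.86°  ·
  (1,4): δ = 28.07°  ✓
  (1,5): δ = 15.98°  ✓
  (1,6): δ = 81.46°  ·
  (2,3): δ = 109.24°  ·
  (2,4): δ = 62.44°  ·
  (2,5): δ = 18.39°  ✓
  (2,6): δ = 47.08°  ✓
  (3,4): δ = 133.21°  ·
  (3,5): δ = 89.15°  ·
  (3,6): δ = 23.68°  ✓
  (4,5): δ = 135.95°  ·
  (4,6): δ = 70.47°  ·
  (5,6): δ = 114.52°  ·
antipodal pairs: 8

count = 8; pairs: (0,3), (0,4), (0,5), (1,4), (1,5), (2,5), (2,6), (3,6)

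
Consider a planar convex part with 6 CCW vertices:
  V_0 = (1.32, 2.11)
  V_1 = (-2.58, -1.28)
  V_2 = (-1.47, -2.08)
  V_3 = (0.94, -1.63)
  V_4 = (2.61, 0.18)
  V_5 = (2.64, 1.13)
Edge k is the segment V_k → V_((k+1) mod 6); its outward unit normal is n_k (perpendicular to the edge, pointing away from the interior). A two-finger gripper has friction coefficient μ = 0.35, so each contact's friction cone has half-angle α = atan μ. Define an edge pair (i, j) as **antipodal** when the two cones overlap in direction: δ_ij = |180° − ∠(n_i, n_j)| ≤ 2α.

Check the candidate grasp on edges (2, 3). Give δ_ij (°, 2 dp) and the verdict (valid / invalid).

δ = 143.27°, invalid

α = atan 0.35 = 19.29°;  2α = 38.58°
edge 2: e_2 = (+2.41, +0.45);  n_2 = (+0.1835, -0.9830)
edge 3: e_3 = (+1.67, +1.81);  n_3 = (+0.7350, -0.6781)
∠(n_2, n_3) = 36.73°
δ = |180° − 36.73°| = 143.27°
143.27° > 2α = 38.58°  →  invalid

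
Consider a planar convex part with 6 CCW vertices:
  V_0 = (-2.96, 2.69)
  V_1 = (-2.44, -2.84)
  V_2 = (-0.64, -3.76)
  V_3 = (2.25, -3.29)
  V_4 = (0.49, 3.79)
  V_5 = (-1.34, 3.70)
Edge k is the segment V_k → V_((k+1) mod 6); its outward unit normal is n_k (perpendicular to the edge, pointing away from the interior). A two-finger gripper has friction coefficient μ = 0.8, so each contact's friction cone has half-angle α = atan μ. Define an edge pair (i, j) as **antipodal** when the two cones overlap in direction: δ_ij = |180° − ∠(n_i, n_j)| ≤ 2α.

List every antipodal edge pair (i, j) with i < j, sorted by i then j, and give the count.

count = 7; pairs: (0,3), (1,3), (1,4), (1,5), (2,4), (2,5), (3,5)

α = atan 0.8 = 38.66°;  2α = 77.32°
n_0 = (-0.9956, -0.0936)
n_1 = (-0.4551, -0.8904)
n_2 = (+0.1605, -0.9870)
n_3 = (+0.9705, +0.2412)
n_4 = (-0.0491, +0.9988)
n_5 = (-0.5291, +0.8486)
  (0,1): δ = 122.44°  ·
  (0,2): δ = 86.13°  ·
  (0,3): δ = 8.59°  ✓
  (0,4): δ = 87.44°  ·
  (0,5): δ = 116.57°  ·
  (1,2): δ = 143.69°  ·
  (1,3): δ = 48.97°  ✓
  (1,4): δ = 29.89°  ✓
  (1,5): δ = 59.01°  ✓
  (2,3): δ = 85.28°  ·
  (2,4): δ = 6.42°  ✓
  (2,5): δ = 22.70°  ✓
  (3,4): δ = 101.14°  ·
  (3,5): δ = 72.02°  ✓
  (4,5): δ = 150.87°  ·
antipodal pairs: 7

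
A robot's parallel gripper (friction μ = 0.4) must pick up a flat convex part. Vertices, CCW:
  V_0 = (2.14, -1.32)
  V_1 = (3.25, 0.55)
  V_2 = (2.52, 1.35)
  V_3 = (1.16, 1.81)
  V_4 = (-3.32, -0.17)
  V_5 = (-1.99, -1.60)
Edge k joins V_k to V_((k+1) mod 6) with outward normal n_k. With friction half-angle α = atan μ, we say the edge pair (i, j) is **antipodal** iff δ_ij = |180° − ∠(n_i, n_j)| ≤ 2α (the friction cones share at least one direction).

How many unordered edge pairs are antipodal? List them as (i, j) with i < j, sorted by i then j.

α = atan 0.4 = 21.80°;  2α = 43.60°
n_0 = (+0.8599, -0.5104)
n_1 = (+0.7387, +0.6741)
n_2 = (+0.3204, +0.9473)
n_3 = (-0.4042, +0.9147)
n_4 = (-0.7322, -0.6810)
n_5 = (+0.0676, -0.9977)
  (0,1): δ = 106.93°  ·
  (0,2): δ = 77.99°  ·
  (0,3): δ = 35.46°  ✓
  (0,4): δ = 73.62°  ·
  (0,5): δ = 124.57°  ·
  (1,2): δ = 151.07°  ·
  (1,3): δ = 108.54°  ·
  (1,4): δ = 0.54°  ✓
  (1,5): δ = 51.50°  ·
  (2,3): δ = 137.47°  ·
  (2,4): δ = 28.39°  ✓
  (2,5): δ = 22.57°  ✓
  (3,4): δ = 70.92°  ·
  (3,5): δ = 19.97°  ✓
  (4,5): δ = 129.05°  ·
antipodal pairs: 5

count = 5; pairs: (0,3), (1,4), (2,4), (2,5), (3,5)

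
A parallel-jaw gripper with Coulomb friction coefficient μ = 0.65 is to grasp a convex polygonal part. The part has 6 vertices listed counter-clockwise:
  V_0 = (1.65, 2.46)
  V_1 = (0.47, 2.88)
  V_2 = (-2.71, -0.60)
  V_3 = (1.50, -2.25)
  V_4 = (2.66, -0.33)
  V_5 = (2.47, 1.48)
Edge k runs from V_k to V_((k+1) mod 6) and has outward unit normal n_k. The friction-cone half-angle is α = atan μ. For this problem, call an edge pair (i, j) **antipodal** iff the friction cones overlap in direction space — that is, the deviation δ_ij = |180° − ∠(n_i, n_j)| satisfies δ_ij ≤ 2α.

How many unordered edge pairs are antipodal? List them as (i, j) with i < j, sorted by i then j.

count = 5; pairs: (0,2), (1,3), (1,4), (2,4), (2,5)

α = atan 0.65 = 33.02°;  2α = 66.05°
n_0 = (+0.3353, +0.9421)
n_1 = (-0.7382, +0.6746)
n_2 = (-0.3649, -0.9310)
n_3 = (+0.8559, -0.5171)
n_4 = (+0.9945, +0.1044)
n_5 = (+0.7669, +0.6417)
  (0,1): δ = 112.83°  ·
  (0,2): δ = 1.81°  ✓
  (0,3): δ = 78.45°  ·
  (0,4): δ = 115.58°  ·
  (0,5): δ = 149.51°  ·
  (1,2): δ = 68.98°  ·
  (1,3): δ = 11.28°  ✓
  (1,4): δ = 48.41°  ✓
  (1,5): δ = 82.34°  ·
  (2,3): δ = 99.74°  ·
  (2,4): δ = 62.61°  ✓
  (2,5): δ = 28.68°  ✓
  (3,4): δ = 142.87°  ·
  (3,5): δ = 108.94°  ·
  (4,5): δ = 146.07°  ·
antipodal pairs: 5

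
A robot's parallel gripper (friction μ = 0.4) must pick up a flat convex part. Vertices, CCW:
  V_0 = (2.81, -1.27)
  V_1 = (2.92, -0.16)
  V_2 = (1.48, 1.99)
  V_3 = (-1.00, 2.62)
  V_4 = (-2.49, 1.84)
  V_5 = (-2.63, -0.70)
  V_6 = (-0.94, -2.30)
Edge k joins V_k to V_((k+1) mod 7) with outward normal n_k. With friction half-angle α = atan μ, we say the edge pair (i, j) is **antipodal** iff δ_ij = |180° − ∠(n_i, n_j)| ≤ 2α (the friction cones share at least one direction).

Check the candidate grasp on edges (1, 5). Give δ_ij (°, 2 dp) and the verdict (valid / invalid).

δ = 12.75°, valid

α = atan 0.4 = 21.80°;  2α = 43.60°
edge 1: e_1 = (-1.44, +2.15);  n_1 = (+0.8309, +0.5565)
edge 5: e_5 = (+1.69, -1.60);  n_5 = (-0.6875, -0.7262)
∠(n_1, n_5) = 167.25°
δ = |180° − 167.25°| = 12.75°
12.75° ≤ 2α = 43.60°  →  valid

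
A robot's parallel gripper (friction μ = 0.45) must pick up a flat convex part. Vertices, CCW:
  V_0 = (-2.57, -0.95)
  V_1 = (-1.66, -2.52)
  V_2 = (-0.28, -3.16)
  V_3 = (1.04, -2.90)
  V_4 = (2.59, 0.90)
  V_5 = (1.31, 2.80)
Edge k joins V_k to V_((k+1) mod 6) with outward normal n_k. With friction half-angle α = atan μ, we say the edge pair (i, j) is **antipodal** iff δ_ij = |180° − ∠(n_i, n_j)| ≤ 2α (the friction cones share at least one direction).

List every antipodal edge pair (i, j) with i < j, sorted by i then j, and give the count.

count = 4; pairs: (0,4), (1,4), (2,5), (3,5)

α = atan 0.45 = 24.23°;  2α = 48.46°
n_0 = (-0.8652, -0.5015)
n_1 = (-0.4207, -0.9072)
n_2 = (+0.1933, -0.9811)
n_3 = (+0.9259, -0.3777)
n_4 = (+0.8294, +0.5587)
n_5 = (-0.6950, +0.7191)
  (0,1): δ = 144.98°  ·
  (0,2): δ = 108.95°  ·
  (0,3): δ = 52.29°  ·
  (0,4): δ = 3.87°  ✓
  (0,5): δ = 103.93°  ·
  (1,2): δ = 143.98°  ·
  (1,3): δ = 87.31°  ·
  (1,4): δ = 31.15°  ✓
  (1,5): δ = 68.90°  ·
  (2,3): δ = 123.33°  ·
  (2,4): δ = 67.18°  ·
  (2,5): δ = 32.88°  ✓
  (3,4): δ = 123.84°  ·
  (3,5): δ = 23.79°  ✓
  (4,5): δ = 79.94°  ·
antipodal pairs: 4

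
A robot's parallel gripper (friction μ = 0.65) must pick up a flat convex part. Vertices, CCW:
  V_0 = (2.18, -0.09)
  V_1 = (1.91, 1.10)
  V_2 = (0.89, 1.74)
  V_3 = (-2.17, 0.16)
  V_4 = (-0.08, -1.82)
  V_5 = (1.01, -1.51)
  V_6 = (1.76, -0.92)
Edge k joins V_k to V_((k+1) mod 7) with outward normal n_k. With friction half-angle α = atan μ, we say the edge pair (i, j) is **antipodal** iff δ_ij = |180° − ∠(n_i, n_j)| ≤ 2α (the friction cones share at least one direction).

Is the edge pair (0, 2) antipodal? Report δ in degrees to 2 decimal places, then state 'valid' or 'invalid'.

α = atan 0.65 = 33.02°;  2α = 66.05°
edge 0: e_0 = (-0.27, +1.19);  n_0 = (+0.9752, +0.2213)
edge 2: e_2 = (-3.06, -1.58);  n_2 = (-0.4588, +0.8885)
∠(n_0, n_2) = 104.53°
δ = |180° − 104.53°| = 75.47°
75.47° > 2α = 66.05°  →  invalid

δ = 75.47°, invalid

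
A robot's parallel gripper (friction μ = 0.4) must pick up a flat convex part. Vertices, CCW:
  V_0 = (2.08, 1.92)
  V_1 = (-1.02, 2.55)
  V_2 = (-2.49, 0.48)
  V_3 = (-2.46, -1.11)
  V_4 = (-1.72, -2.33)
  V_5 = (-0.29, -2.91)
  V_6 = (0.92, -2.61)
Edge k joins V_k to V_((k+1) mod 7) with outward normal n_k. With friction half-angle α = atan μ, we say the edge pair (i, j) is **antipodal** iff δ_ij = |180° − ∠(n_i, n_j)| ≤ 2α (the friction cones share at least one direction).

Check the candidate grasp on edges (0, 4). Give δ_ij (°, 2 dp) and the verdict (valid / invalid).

α = atan 0.4 = 21.80°;  2α = 43.60°
edge 0: e_0 = (-3.10, +0.63);  n_0 = (+0.1992, +0.9800)
edge 4: e_4 = (+1.43, -0.58);  n_4 = (-0.3759, -0.9267)
∠(n_0, n_4) = 169.41°
δ = |180° − 169.41°| = 10.59°
10.59° ≤ 2α = 43.60°  →  valid

δ = 10.59°, valid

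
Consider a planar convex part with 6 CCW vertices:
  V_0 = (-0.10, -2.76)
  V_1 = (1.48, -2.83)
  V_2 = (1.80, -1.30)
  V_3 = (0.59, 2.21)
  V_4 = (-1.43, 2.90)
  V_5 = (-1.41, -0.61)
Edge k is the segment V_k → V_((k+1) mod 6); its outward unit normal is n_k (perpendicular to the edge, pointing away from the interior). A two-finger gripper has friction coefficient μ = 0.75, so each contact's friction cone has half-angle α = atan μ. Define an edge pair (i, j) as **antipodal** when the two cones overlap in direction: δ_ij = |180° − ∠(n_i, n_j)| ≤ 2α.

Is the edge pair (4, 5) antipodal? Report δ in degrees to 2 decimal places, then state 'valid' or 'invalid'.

α = atan 0.75 = 36.87°;  2α = 73.74°
edge 4: e_4 = (+0.02, -3.51);  n_4 = (-1.0000, -0.0057)
edge 5: e_5 = (+1.31, -2.15);  n_5 = (-0.8540, -0.5203)
∠(n_4, n_5) = 31.03°
δ = |180° − 31.03°| = 148.97°
148.97° > 2α = 73.74°  →  invalid

δ = 148.97°, invalid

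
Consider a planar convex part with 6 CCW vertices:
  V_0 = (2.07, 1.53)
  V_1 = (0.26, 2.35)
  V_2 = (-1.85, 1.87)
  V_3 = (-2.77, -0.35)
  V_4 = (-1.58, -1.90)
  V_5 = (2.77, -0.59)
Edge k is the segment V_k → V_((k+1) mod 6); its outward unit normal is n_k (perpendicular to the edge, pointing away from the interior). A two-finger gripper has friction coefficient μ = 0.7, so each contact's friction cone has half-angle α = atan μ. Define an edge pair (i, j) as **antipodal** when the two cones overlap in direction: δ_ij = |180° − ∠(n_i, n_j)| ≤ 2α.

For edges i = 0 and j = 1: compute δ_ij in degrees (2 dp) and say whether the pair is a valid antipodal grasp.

δ = 142.81°, invalid

α = atan 0.7 = 34.99°;  2α = 69.98°
edge 0: e_0 = (-1.81, +0.82);  n_0 = (+0.4127, +0.9109)
edge 1: e_1 = (-2.11, -0.48);  n_1 = (-0.2218, +0.9751)
∠(n_0, n_1) = 37.19°
δ = |180° − 37.19°| = 142.81°
142.81° > 2α = 69.98°  →  invalid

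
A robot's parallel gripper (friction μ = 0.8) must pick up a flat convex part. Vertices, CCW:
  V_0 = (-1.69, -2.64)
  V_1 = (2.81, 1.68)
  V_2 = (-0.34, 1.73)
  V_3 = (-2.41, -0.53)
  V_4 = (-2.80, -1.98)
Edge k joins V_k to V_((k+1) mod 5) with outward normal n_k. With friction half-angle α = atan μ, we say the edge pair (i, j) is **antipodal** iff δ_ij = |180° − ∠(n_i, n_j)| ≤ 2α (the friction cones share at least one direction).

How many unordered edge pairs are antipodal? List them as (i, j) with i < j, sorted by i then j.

count = 4; pairs: (0,1), (0,2), (0,3), (1,4)

α = atan 0.8 = 38.66°;  2α = 77.32°
n_0 = (+0.6925, -0.7214)
n_1 = (+0.0159, +0.9999)
n_2 = (-0.7374, +0.6754)
n_3 = (-0.9657, +0.2597)
n_4 = (-0.5111, -0.8595)
  (0,1): δ = 44.74°  ✓
  (0,2): δ = 3.68°  ✓
  (0,3): δ = 31.11°  ✓
  (0,4): δ = 105.43°  ·
  (1,2): δ = 131.58°  ·
  (1,3): δ = 104.14°  ·
  (1,4): δ = 29.83°  ✓
  (2,3): δ = 152.57°  ·
  (2,4): δ = 78.25°  ·
  (3,4): δ = 105.68°  ·
antipodal pairs: 4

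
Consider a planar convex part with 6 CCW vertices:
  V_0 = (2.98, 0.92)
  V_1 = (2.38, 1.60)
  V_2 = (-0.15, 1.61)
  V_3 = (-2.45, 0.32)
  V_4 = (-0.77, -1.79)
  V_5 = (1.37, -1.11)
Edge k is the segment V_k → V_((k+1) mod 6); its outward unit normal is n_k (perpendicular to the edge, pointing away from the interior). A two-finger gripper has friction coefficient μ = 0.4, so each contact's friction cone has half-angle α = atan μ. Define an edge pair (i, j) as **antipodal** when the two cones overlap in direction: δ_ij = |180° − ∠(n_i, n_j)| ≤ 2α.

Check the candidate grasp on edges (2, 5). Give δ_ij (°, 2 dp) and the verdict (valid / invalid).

δ = 22.30°, valid

α = atan 0.4 = 21.80°;  2α = 43.60°
edge 2: e_2 = (-2.30, -1.29);  n_2 = (-0.4892, +0.8722)
edge 5: e_5 = (+1.61, +2.03);  n_5 = (+0.7835, -0.6214)
∠(n_2, n_5) = 157.70°
δ = |180° − 157.70°| = 22.30°
22.30° ≤ 2α = 43.60°  →  valid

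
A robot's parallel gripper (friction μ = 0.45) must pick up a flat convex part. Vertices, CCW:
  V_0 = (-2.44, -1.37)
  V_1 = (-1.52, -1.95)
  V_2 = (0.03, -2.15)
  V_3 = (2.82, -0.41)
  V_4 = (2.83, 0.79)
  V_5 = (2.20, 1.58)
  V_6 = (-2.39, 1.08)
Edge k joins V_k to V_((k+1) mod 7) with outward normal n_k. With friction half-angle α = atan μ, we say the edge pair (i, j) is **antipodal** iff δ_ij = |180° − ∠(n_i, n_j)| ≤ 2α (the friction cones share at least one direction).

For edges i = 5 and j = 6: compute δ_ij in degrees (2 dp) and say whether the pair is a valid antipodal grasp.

α = atan 0.45 = 24.23°;  2α = 48.46°
edge 5: e_5 = (-4.59, -0.50);  n_5 = (-0.1083, +0.9941)
edge 6: e_6 = (-0.05, -2.45);  n_6 = (-0.9998, +0.0204)
∠(n_5, n_6) = 82.61°
δ = |180° − 82.61°| = 97.39°
97.39° > 2α = 48.46°  →  invalid

δ = 97.39°, invalid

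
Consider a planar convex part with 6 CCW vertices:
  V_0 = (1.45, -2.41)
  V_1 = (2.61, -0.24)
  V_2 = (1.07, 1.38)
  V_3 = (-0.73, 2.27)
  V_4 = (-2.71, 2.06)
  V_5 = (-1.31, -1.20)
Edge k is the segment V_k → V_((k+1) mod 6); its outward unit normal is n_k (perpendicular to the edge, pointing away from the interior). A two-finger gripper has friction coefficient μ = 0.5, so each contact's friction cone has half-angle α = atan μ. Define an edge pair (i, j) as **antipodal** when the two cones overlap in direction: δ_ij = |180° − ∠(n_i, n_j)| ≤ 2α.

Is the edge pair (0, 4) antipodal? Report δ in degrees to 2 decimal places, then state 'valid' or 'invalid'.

δ = 51.37°, valid

α = atan 0.5 = 26.57°;  2α = 53.13°
edge 0: e_0 = (+1.16, +2.17);  n_0 = (+0.8819, -0.4714)
edge 4: e_4 = (+1.40, -3.26);  n_4 = (-0.9189, -0.3946)
∠(n_0, n_4) = 128.63°
δ = |180° − 128.63°| = 51.37°
51.37° ≤ 2α = 53.13°  →  valid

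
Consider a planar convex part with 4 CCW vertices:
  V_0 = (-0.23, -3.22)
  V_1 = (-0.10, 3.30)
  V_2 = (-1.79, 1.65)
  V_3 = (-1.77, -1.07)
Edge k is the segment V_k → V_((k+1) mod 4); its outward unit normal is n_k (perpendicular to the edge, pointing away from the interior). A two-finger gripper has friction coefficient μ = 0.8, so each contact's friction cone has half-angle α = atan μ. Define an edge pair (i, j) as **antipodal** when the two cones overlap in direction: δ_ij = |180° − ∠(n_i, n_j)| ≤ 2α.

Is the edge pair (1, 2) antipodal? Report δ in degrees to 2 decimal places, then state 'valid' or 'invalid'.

α = atan 0.8 = 38.66°;  2α = 77.32°
edge 1: e_1 = (-1.69, -1.65);  n_1 = (-0.6986, +0.7155)
edge 2: e_2 = (+0.02, -2.72);  n_2 = (-1.0000, -0.0074)
∠(n_1, n_2) = 46.11°
δ = |180° − 46.11°| = 133.89°
133.89° > 2α = 77.32°  →  invalid

δ = 133.89°, invalid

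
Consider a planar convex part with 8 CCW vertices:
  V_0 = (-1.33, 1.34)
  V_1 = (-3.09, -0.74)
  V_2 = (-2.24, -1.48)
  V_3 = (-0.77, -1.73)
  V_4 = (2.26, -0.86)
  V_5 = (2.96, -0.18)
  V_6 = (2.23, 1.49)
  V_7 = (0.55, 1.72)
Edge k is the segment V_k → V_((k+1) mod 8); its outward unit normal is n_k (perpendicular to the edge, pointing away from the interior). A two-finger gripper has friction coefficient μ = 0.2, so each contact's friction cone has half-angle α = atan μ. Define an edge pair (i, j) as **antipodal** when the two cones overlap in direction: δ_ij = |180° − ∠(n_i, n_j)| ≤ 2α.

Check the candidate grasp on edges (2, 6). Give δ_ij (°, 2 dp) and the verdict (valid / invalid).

δ = 1.86°, valid

α = atan 0.2 = 11.31°;  2α = 22.62°
edge 2: e_2 = (+1.47, -0.25);  n_2 = (-0.1677, -0.9858)
edge 6: e_6 = (-1.68, +0.23);  n_6 = (+0.1356, +0.9908)
∠(n_2, n_6) = 178.14°
δ = |180° − 178.14°| = 1.86°
1.86° ≤ 2α = 22.62°  →  valid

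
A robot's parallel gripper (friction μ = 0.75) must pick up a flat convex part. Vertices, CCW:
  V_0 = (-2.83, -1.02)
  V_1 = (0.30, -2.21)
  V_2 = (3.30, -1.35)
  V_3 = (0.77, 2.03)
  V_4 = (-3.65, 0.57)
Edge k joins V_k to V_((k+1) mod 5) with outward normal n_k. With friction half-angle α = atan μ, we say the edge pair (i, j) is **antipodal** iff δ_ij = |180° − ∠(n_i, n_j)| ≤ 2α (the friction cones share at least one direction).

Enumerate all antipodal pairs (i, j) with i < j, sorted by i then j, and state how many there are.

count = 5; pairs: (0,2), (0,3), (1,2), (1,3), (2,4)

α = atan 0.75 = 36.87°;  2α = 73.74°
n_0 = (-0.3554, -0.9347)
n_1 = (+0.2756, -0.9613)
n_2 = (+0.8006, +0.5992)
n_3 = (-0.3136, +0.9495)
n_4 = (-0.8888, -0.4584)
  (0,1): δ = 143.19°  ·
  (0,2): δ = 32.37°  ✓
  (0,3): δ = 39.10°  ✓
  (0,4): δ = 138.10°  ·
  (1,2): δ = 69.18°  ✓
  (1,3): δ = 2.28°  ✓
  (1,4): δ = 101.29°  ·
  (2,3): δ = 108.54°  ·
  (2,4): δ = 9.53°  ✓
  (3,4): δ = 81.00°  ·
antipodal pairs: 5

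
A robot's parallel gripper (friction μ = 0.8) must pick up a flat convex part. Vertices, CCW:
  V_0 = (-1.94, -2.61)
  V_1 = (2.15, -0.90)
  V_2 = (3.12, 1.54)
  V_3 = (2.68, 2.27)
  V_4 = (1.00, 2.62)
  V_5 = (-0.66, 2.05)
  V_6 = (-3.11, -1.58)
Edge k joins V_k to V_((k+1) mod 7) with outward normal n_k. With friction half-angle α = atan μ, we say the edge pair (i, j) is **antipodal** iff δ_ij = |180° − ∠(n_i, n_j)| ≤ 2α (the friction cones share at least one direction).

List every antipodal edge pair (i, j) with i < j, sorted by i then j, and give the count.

count = 10; pairs: (0,3), (0,4), (0,5), (1,4), (1,5), (1,6), (2,5), (2,6), (3,6), (4,6)

α = atan 0.8 = 38.66°;  2α = 77.32°
n_0 = (+0.3857, -0.9226)
n_1 = (+0.9293, -0.3694)
n_2 = (+0.8565, +0.5162)
n_3 = (+0.2040, +0.9790)
n_4 = (-0.3248, +0.9458)
n_5 = (-0.8289, +0.5594)
n_6 = (-0.6608, -0.7506)
  (0,1): δ = 134.37°  ·
  (0,2): δ = 81.61°  ·
  (0,3): δ = 34.46°  ✓
  (0,4): δ = 3.74°  ✓
  (0,5): δ = 33.29°  ✓
  (0,6): δ = 115.95°  ·
  (1,2): δ = 127.24°  ·
  (1,3): δ = 80.09°  ·
  (1,4): δ = 49.37°  ✓
  (1,5): δ = 12.34°  ✓
  (1,6): δ = 70.32°  ✓
  (2,3): δ = 132.85°  ·
  (2,4): δ = 102.13°  ·
  (2,5): δ = 65.10°  ✓
  (2,6): δ = 17.56°  ✓
  (3,4): δ = 149.28°  ·
  (3,5): δ = 112.25°  ·
  (3,6): δ = 29.59°  ✓
  (4,5): δ = 142.97°  ·
  (4,6): δ = 60.31°  ✓
  (5,6): δ = 97.34°  ·
antipodal pairs: 10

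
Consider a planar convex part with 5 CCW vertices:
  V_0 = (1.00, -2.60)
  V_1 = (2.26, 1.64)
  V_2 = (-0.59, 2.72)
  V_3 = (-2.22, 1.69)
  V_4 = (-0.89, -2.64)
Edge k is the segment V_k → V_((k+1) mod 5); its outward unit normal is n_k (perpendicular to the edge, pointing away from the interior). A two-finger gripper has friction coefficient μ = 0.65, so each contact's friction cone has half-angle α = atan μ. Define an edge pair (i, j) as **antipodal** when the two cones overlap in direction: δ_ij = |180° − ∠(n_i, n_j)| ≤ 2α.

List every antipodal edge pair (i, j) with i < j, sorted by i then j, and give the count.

α = atan 0.65 = 33.02°;  2α = 66.05°
n_0 = (+0.9586, -0.2849)
n_1 = (+0.3544, +0.9351)
n_2 = (-0.5342, +0.8454)
n_3 = (-0.9559, -0.2936)
n_4 = (+0.0212, -0.9998)
  (0,1): δ = 94.20°  ·
  (0,2): δ = 41.16°  ✓
  (0,3): δ = 33.63°  ✓
  (0,4): δ = 107.76°  ·
  (1,2): δ = 126.96°  ·
  (1,3): δ = 52.17°  ✓
  (1,4): δ = 21.97°  ✓
  (2,3): δ = 105.21°  ·
  (2,4): δ = 31.08°  ✓
  (3,4): δ = 105.86°  ·
antipodal pairs: 5

count = 5; pairs: (0,2), (0,3), (1,3), (1,4), (2,4)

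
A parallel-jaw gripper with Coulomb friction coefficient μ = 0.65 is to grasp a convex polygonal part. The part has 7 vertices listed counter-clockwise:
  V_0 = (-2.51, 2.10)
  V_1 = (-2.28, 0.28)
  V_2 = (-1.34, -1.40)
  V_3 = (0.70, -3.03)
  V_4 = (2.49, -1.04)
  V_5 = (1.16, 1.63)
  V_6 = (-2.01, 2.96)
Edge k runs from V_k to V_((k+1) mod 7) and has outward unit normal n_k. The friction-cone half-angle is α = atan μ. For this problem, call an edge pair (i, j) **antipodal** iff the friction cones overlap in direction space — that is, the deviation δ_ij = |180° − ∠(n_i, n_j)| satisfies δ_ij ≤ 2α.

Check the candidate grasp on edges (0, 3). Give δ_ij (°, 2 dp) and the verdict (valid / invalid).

δ = 49.17°, valid

α = atan 0.65 = 33.02°;  2α = 66.05°
edge 0: e_0 = (+0.23, -1.82);  n_0 = (-0.9921, -0.1254)
edge 3: e_3 = (+1.79, +1.99);  n_3 = (+0.7435, -0.6688)
∠(n_0, n_3) = 130.83°
δ = |180° − 130.83°| = 49.17°
49.17° ≤ 2α = 66.05°  →  valid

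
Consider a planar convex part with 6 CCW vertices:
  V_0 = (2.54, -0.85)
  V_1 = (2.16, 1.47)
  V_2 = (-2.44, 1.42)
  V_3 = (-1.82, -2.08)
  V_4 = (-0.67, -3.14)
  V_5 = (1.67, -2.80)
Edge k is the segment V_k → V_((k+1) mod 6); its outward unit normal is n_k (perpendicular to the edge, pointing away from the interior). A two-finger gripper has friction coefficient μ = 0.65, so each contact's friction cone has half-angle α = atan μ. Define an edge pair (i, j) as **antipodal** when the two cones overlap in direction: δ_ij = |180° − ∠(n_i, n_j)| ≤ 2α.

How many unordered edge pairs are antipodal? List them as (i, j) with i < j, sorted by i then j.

count = 6; pairs: (0,2), (0,3), (1,3), (1,4), (1,5), (2,5)

α = atan 0.65 = 33.02°;  2α = 66.05°
n_0 = (+0.9868, +0.1616)
n_1 = (-0.0109, +0.9999)
n_2 = (-0.9847, -0.1744)
n_3 = (-0.6777, -0.7353)
n_4 = (+0.1438, -0.9896)
n_5 = (+0.9132, -0.4074)
  (0,1): δ = 98.68°  ·
  (0,2): δ = 0.74°  ✓
  (0,3): δ = 38.03°  ✓
  (0,4): δ = 88.97°  ·
  (0,5): δ = 146.65°  ·
  (1,2): δ = 80.58°  ·
  (1,3): δ = 43.29°  ✓
  (1,4): δ = 7.64°  ✓
  (1,5): δ = 65.33°  ✓
  (2,3): δ = 142.71°  ·
  (2,4): δ = 91.78°  ·
  (2,5): δ = 34.09°  ✓
  (3,4): δ = 129.06°  ·
  (3,5): δ = 71.38°  ·
  (4,5): δ = 122.31°  ·
antipodal pairs: 6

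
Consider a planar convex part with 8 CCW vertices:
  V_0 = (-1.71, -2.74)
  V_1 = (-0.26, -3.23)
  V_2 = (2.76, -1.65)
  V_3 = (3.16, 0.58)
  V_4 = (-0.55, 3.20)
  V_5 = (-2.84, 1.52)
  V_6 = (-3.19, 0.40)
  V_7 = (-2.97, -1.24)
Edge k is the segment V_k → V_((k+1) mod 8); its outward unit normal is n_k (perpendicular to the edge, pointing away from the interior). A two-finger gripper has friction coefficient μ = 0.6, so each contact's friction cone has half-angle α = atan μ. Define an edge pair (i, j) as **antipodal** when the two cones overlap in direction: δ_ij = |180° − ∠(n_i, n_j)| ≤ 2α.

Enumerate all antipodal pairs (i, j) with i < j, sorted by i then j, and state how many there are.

count = 10; pairs: (0,3), (0,4), (1,4), (1,5), (2,4), (2,5), (2,6), (2,7), (3,6), (3,7)

α = atan 0.6 = 30.96°;  2α = 61.93°
n_0 = (-0.3201, -0.9474)
n_1 = (+0.4636, -0.8861)
n_2 = (+0.9843, -0.1766)
n_3 = (+0.5769, +0.8168)
n_4 = (-0.5915, +0.8063)
n_5 = (-0.9545, +0.2983)
n_6 = (-0.9911, -0.1330)
n_7 = (-0.7657, -0.6432)
  (0,1): δ = 133.71°  ·
  (0,2): δ = 81.50°  ·
  (0,3): δ = 16.56°  ✓
  (0,4): δ = 54.94°  ✓
  (0,5): δ = 91.32°  ·
  (0,6): δ = 116.31°  ·
  (0,7): δ = 148.70°  ·
  (1,2): δ = 127.79°  ·
  (1,3): δ = 62.85°  ·
  (1,4): δ = 8.65°  ✓
  (1,5): δ = 45.03°  ✓
  (1,6): δ = 70.02°  ·
  (1,7): δ = 102.41°  ·
  (2,3): δ = 115.06°  ·
  (2,4): δ = 43.57°  ✓
  (2,5): δ = 7.18°  ✓
  (2,6): δ = 17.81°  ✓
  (2,7): δ = 50.20°  ✓
  (3,4): δ = 108.51°  ·
  (3,5): δ = 72.12°  ·
  (3,6): δ = 47.13°  ✓
  (3,7): δ = 14.74°  ✓
  (4,5): δ = 143.62°  ·
  (4,6): δ = 118.62°  ·
  (4,7): δ = 86.23°  ·
  (5,6): δ = 155.01°  ·
  (5,7): δ = 122.62°  ·
  (6,7): δ = 147.61°  ·
antipodal pairs: 10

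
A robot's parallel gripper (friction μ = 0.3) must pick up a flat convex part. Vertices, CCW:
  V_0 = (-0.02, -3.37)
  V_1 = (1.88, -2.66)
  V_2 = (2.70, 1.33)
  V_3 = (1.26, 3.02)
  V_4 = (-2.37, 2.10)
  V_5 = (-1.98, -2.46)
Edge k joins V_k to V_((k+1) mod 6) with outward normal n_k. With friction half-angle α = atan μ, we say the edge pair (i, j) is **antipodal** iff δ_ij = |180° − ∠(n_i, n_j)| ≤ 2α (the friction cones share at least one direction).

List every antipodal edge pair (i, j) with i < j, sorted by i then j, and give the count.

α = atan 0.3 = 16.70°;  2α = 33.40°
n_0 = (+0.3500, -0.9367)
n_1 = (+0.9795, -0.2013)
n_2 = (+0.7612, +0.6486)
n_3 = (-0.2457, +0.9694)
n_4 = (-0.9964, -0.0852)
n_5 = (-0.4211, -0.9070)
  (0,1): δ = 122.10°  ·
  (0,2): δ = 70.06°  ·
  (0,3): δ = 6.27°  ✓
  (0,4): δ = 74.40°  ·
  (0,5): δ = 134.61°  ·
  (1,2): δ = 127.95°  ·
  (1,3): δ = 64.16°  ·
  (1,4): δ = 16.50°  ✓
  (1,5): δ = 76.71°  ·
  (2,3): δ = 116.21°  ·
  (2,4): δ = 35.54°  ·
  (2,5): δ = 24.66°  ✓
  (3,4): δ = 99.33°  ·
  (3,5): δ = 39.13°  ·
  (4,5): δ = 119.79°  ·
antipodal pairs: 3

count = 3; pairs: (0,3), (1,4), (2,5)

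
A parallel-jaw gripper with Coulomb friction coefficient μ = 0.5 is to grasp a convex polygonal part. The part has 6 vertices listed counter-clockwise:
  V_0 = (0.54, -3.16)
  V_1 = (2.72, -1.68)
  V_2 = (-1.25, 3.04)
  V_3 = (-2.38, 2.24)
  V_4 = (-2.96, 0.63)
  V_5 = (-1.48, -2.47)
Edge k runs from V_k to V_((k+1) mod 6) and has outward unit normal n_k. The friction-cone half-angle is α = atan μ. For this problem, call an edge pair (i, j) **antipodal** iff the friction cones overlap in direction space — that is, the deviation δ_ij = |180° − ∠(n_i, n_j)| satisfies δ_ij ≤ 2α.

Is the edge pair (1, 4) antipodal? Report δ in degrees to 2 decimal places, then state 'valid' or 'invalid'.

δ = 14.55°, valid

α = atan 0.5 = 26.57°;  2α = 53.13°
edge 1: e_1 = (-3.97, +4.72);  n_1 = (+0.7653, +0.6437)
edge 4: e_4 = (+1.48, -3.10);  n_4 = (-0.9024, -0.4308)
∠(n_1, n_4) = 165.45°
δ = |180° − 165.45°| = 14.55°
14.55° ≤ 2α = 53.13°  →  valid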